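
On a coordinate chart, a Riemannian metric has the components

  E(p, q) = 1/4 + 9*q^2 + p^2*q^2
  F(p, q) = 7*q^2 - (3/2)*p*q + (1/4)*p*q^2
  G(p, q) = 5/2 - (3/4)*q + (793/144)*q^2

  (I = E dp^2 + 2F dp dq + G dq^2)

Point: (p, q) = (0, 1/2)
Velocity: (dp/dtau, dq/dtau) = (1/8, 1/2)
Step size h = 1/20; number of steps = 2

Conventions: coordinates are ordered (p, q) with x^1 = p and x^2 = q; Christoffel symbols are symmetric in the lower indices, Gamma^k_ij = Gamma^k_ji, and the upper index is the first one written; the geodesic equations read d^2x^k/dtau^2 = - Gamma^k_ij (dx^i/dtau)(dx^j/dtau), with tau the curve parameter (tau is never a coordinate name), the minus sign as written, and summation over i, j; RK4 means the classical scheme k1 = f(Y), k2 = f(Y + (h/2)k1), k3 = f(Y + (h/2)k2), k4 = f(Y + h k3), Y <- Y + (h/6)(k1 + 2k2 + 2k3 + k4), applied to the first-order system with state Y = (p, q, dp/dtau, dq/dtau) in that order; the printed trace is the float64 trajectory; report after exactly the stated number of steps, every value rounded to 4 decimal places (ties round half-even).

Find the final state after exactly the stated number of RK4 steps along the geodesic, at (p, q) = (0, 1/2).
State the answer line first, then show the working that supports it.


Answer: p = 0.0065, q = 0.5522, dp/dtau = 0.0093, dq/dtau = 0.5433

f(Y) = (dp/dtau, dq/dtau, -Gamma^p_ij Y'^i Y'^j, -Gamma^q_ij Y'^i Y'^j) with the Gammas evaluated at the stage position; h = 0.050000; intermediate values shown to 6 dp
step 0: p = 0.0000, q = 0.5000, dp/dtau = 0.1250, dq/dtau = 0.5000
step 1:
  k1: at (p, q) = (0.000000, 0.500000), (dp/dtau, dq/dtau) = (0.125000, 0.500000); Gamma_ppp = 1.594937, Gamma_ppq = 2.768492, Gamma_pqq = 3.575263, Gamma_qpp = -2.278481, Gamma_qpq = -1.383560, Gamma_qqq = -1.107519; k1 = (0.125000, 0.500000, -1.264798, 0.485426)
  k2: at (p, q) = (0.003125, 0.512500), (dp/dtau, dq/dtau) = (0.093380, 0.512136); Gamma_ppp = 1.644251, Gamma_ppq = 2.766674, Gamma_pqq = 3.544589, Gamma_qpp = -2.339964, Gamma_qpq = -1.426341, Gamma_qqq = -1.140341; k2 = (0.093380, 0.512136, -1.208645, 0.455921)
  k3: at (p, q) = (0.002335, 0.512803), (dp/dtau, dq/dtau) = (0.094784, 0.511398); Gamma_ppp = 1.646478, Gamma_ppq = 2.767688, Gamma_pqq = 3.545602, Gamma_qpp = -2.342270, Gamma_qpq = -1.428391, Gamma_qqq = -1.142638; k3 = (0.094784, 0.511398, -1.210378, 0.458349)
  k4: at (p, q) = (0.004739, 0.525570), (dp/dtau, dq/dtau) = (0.064481, 0.522917); Gamma_ppp = 1.697821, Gamma_ppq = 2.768022, Gamma_pqq = 3.517819, Gamma_qpp = -2.406002, Gamma_qpq = -1.473052, Gamma_qqq = -1.177473; k4 = (0.064481, 0.522917, -1.155647, 0.431313)
  Y <- Y + (h/6)(k1 + 2k2 + 2k3 + k4): p = 0.0047, q = 0.5256, dp/dtau = 0.0645, dq/dtau = 0.5229
step 2:
  k1: at (p, q) = (0.004715, 0.525583), (dp/dtau, dq/dtau) = (0.064513, 0.522877); Gamma_ppp = 1.697907, Gamma_ppq = 2.768056, Gamma_pqq = 3.517845, Gamma_qpp = -2.406095, Gamma_qpq = -1.473131, Gamma_qqq = -1.177556; k1 = (0.064513, 0.522877, -1.155593, 0.431342)
  k2: at (p, q) = (0.006328, 0.538655), (dp/dtau, dq/dtau) = (0.035623, 0.533661); Gamma_ppp = 1.751604, Gamma_ppq = 2.770705, Gamma_pqq = 3.493050, Gamma_qpp = -2.472437, Gamma_qpq = -1.519970, Gamma_qqq = -1.214708; k2 = (0.035623, 0.533661, -1.102367, 0.406870)
  k3: at (p, q) = (0.005606, 0.538925), (dp/dtau, dq/dtau) = (0.036953, 0.533049); Gamma_ppp = 1.753680, Gamma_ppq = 2.771740, Gamma_pqq = 3.494091, Gamma_qpp = -2.474601, Gamma_qpq = -1.521885, Gamma_qqq = -1.216841; k3 = (0.036953, 0.533049, -1.104405, 0.409090)
  k4: at (p, q) = (0.006563, 0.552236), (dp/dtau, dq/dtau) = (0.009292, 0.543332); Gamma_ppp = 1.809426, Gamma_ppq = 2.776679, Gamma_pqq = 3.472238, Gamma_qpp = -2.543261, Gamma_qpq = -1.570631, Gamma_qqq = -1.255985; k4 = (0.009292, 0.543332, -1.053232, 0.386858)
  Y <- Y + (h/6)(k1 + 2k2 + 2k3 + k4): p = 0.0065, q = 0.5522, dp/dtau = 0.0093, dq/dtau = 0.5433


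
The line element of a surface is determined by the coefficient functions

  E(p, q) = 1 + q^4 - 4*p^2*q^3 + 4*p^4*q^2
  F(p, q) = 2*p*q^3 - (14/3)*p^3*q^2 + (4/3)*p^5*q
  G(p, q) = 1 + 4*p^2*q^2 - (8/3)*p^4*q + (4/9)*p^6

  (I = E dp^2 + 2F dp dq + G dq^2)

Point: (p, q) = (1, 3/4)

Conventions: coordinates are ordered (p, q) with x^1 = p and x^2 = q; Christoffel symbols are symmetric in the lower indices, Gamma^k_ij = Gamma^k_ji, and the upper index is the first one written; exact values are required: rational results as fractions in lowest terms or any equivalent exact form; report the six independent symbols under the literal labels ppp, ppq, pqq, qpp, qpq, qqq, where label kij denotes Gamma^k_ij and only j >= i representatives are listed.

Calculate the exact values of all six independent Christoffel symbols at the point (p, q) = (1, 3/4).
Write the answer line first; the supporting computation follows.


Answer: Gamma_ppp = 6480/5929, Gamma_ppq = 1080/5929, Gamma_pqq = -4320/5929, Gamma_qpp = -5760/5929, Gamma_qpq = -960/5929, Gamma_qqq = 3840/5929

E = 481/256, F = -25/32, G = 61/36 at the point
E_p = 45/8, E_q = 15/16, F_p = -65/32, F_q = -55/24, G_p = -5/6, G_q = 10/3
EG - F^2 = 5929/2304;  g^inv = (2304/5929) * [[61/36, 25/32], [25/32, 481/256]]
first-kind symbols [ij,l] = (1/2)(d_i g_jl + d_j g_il - d_l g_ij): [pp,p] = E_p/2 = 45/16, [pp,q] = F_p - E_q/2 = -5/2, [pq,p] = E_q/2 = 15/32, [pq,q] = G_p/2 = -5/12, [qq,p] = F_q - G_p/2 = -15/8, [qq,q] = G_q/2 = 5/3
Gamma^p_ij = (G*[ij,p] - F*[ij,q])/(EG - F^2), Gamma^q_ij = (E*[ij,q] - F*[ij,p])/(EG - F^2)


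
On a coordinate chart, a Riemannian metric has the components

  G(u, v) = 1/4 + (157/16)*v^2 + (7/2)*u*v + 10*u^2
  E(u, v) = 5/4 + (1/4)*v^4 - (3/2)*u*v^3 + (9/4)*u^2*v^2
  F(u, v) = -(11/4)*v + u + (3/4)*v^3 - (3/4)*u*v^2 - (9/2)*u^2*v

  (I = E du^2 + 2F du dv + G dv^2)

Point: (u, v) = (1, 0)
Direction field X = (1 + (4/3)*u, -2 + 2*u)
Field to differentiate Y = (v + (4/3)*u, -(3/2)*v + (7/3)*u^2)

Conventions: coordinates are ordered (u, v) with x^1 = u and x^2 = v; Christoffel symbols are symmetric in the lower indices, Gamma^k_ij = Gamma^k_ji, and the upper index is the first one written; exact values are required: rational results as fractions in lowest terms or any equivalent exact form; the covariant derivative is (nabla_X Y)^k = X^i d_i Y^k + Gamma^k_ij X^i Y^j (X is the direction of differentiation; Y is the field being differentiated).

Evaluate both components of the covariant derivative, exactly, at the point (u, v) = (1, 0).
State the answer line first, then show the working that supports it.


Answer: (nabla_X Y)^u = -428/243, (nabla_X Y)^v = 4126/243

E = 5/4, F = 1, G = 41/4 at the point
E_u = 0, E_v = 0, F_u = 1, F_v = -29/4, G_u = 20, G_v = 7/2
EG - F^2 = 189/16;  g^inv = (16/189) * [[41/4, -1], [-1, 5/4]]
first-kind symbols [ij,l] = (1/2)(d_i g_jl + d_j g_il - d_l g_ij): [uu,u] = E_u/2 = 0, [uu,v] = F_u - E_v/2 = 1, [uv,u] = E_v/2 = 0, [uv,v] = G_u/2 = 10, [vv,u] = F_v - G_u/2 = -69/4, [vv,v] = G_v/2 = 7/4
Gamma^u_ij = (G*[ij,u] - F*[ij,v])/(EG - F^2), Gamma^v_ij = (E*[ij,v] - F*[ij,u])/(EG - F^2)
Gamma_uuu = -16/189, Gamma_uuv = -160/189, Gamma_uvv = -2857/189, Gamma_vuu = 20/189, Gamma_vuv = 200/189, Gamma_vvv = 311/189
X = (7/3, 0), Y = (4/3, 7/3) at the point


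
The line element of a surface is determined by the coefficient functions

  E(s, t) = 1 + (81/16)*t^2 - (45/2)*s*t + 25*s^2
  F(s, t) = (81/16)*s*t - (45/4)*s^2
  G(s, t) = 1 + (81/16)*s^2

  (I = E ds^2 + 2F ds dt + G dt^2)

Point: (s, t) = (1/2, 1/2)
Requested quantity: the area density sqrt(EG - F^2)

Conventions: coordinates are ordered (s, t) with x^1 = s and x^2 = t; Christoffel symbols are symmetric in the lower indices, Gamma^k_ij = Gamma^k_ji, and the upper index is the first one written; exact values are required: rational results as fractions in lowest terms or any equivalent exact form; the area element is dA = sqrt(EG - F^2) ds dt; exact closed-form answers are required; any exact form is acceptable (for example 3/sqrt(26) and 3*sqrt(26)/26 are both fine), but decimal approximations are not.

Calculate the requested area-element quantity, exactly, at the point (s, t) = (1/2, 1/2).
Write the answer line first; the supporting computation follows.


Answer: sqrt(EG - F^2) = sqrt(266)/8

E = 185/64, F = -99/64, G = 145/64; EG - F^2 = 133/32


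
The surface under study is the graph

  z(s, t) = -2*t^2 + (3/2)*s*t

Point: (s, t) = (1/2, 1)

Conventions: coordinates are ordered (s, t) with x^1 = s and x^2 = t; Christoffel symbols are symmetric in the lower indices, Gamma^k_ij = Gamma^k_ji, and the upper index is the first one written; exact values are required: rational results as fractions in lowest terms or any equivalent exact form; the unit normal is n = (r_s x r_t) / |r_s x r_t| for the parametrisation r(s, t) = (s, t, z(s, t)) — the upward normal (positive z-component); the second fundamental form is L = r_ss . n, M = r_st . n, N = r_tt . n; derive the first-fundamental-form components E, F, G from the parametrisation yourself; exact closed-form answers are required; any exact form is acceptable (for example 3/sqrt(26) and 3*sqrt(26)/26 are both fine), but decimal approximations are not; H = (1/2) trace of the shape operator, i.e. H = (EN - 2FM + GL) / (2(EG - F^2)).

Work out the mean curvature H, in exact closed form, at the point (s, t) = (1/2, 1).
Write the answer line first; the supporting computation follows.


Answer: H = 4*sqrt(221)/3757

z_s = 3/2, z_t = -13/4, z_ss = 0, z_st = 3/2, z_tt = -4
E = 13/4, F = -39/8, G = 185/16; answer radicand W^2 = 221/16
unnormalised second-form numerators: l = 0, m = 3/2, n = -4; L = l/sqrt(221/16), and similarly M = m/sqrt(W^2), N = n/sqrt(W^2)
H = (E*n - 2*F*m + G*l) / (2*(EG - F^2)*sqrt(W^2)); E*n - 2*F*m + G*l = 13/8, EG - F^2 = 221/16, so H = (1/17)/sqrt(221/16)


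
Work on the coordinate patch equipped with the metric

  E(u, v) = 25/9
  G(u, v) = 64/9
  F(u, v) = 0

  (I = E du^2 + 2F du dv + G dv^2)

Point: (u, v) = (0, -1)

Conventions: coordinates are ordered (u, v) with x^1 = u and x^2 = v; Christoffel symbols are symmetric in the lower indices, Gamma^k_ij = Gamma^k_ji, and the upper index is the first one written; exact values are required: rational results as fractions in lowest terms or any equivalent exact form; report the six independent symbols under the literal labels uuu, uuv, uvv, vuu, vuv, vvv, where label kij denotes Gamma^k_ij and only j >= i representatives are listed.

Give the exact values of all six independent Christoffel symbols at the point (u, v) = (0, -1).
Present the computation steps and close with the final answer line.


E = 25/9, F = 0, G = 64/9 at the point
E_u = 0, E_v = 0, F_u = 0, F_v = 0, G_u = 0, G_v = 0
EG - F^2 = 1600/81;  g^inv = (81/1600) * [[64/9, 0], [0, 25/9]]
first-kind symbols [ij,l] = (1/2)(d_i g_jl + d_j g_il - d_l g_ij): [uu,u] = E_u/2 = 0, [uu,v] = F_u - E_v/2 = 0, [uv,u] = E_v/2 = 0, [uv,v] = G_u/2 = 0, [vv,u] = F_v - G_u/2 = 0, [vv,v] = G_v/2 = 0
Gamma^u_ij = (G*[ij,u] - F*[ij,v])/(EG - F^2), Gamma^v_ij = (E*[ij,v] - F*[ij,u])/(EG - F^2)

Answer: Gamma_uuu = 0, Gamma_uuv = 0, Gamma_uvv = 0, Gamma_vuu = 0, Gamma_vuv = 0, Gamma_vvv = 0


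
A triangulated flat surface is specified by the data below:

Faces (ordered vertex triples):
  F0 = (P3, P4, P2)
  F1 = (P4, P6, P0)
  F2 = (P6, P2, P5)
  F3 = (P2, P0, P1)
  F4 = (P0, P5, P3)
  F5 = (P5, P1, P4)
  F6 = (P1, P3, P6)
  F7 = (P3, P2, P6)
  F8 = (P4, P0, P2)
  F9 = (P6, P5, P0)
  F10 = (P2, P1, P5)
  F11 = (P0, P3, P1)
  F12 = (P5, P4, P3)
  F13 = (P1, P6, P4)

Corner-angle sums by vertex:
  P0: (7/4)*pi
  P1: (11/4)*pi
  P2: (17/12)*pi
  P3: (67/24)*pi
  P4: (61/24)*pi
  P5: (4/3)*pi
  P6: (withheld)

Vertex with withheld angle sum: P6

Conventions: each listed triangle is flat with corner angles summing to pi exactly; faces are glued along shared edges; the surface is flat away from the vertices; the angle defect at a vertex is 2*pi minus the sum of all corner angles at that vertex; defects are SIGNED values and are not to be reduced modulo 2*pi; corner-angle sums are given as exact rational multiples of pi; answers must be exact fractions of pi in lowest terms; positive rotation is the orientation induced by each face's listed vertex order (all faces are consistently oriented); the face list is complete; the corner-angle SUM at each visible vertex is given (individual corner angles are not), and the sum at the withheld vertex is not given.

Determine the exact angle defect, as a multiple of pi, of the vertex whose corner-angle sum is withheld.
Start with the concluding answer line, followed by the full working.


Answer: defect(P6) = (7/12)*pi

V = 7, E = 21, F = 14; chi = V - E + F = 0
Gauss-Bonnet: total defect = 2*pi*chi = 0; visible defects sum to (-7/12)*pi


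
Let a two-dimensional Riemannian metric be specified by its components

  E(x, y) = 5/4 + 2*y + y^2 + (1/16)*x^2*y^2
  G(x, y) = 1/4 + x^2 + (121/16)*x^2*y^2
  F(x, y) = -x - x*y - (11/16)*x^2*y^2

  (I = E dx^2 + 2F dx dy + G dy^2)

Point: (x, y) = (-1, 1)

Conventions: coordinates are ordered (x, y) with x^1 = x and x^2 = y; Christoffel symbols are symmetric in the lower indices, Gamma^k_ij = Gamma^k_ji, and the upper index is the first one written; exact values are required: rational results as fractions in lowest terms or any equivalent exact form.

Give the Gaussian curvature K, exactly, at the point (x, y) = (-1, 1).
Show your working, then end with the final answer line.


E = 69/16, F = 21/16, G = 141/16, EG - F^2 = 1161/32 at the point
E_x = -1/8, E_y = 33/8, F_x = -5/8, F_y = -3/8, G_x = -137/8, G_y = 121/8
E_yy = 17/8, F_xy = 7/4, G_xx = 137/8
Using the Brioschi determinant formula for K from the metric derivatives:
M1 = [[-E_yy/2 + F_xy - G_xx/2, E_x/2, F_x - E_y/2], [F_y - G_x/2, E, F], [G_y/2, F, G]] = [[-63/8, -1/16, -43/16], [131/16, 69/16, 21/16], [121/16, 21/16, 141/16]]; det M1 = -228411/1024
M2 = [[0, E_y/2, G_x/2], [E_y/2, E, F], [G_x/2, F, G]] = [[0, 33/16, -137/16], [33/16, 69/16, 21/16], [-137/16, 21/16, 141/16]]; det M2 = -409623/1024
det M1 - det M2 = 45303/256; K = 45303/256 / (1161/32)^2 = 60404/449307

Answer: K = 60404/449307


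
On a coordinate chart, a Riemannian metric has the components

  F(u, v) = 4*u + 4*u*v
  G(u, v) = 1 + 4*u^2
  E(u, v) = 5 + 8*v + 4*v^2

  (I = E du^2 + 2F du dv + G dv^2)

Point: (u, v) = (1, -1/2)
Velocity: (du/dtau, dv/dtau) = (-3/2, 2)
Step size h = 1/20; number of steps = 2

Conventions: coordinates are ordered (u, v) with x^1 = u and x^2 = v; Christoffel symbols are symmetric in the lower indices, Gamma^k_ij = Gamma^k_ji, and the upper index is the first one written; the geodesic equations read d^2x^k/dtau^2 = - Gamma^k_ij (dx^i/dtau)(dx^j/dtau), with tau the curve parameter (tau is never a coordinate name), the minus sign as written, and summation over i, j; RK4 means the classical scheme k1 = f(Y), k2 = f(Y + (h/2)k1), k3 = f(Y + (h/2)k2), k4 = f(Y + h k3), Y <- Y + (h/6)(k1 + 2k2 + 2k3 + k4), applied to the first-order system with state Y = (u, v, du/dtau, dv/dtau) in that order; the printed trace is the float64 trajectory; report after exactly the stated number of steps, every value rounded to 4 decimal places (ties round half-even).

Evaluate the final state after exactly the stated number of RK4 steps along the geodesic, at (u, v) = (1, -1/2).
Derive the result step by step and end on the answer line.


f(Y) = (du/dtau, dv/dtau, -Gamma^u_ij Y'^i Y'^j, -Gamma^v_ij Y'^i Y'^j) with the Gammas evaluated at the stage position; h = 0.050000; intermediate values shown to 6 dp
step 0: u = 1.0000, v = -0.5000, du/dtau = -1.5000, dv/dtau = 2.0000
step 1:
  k1: at (u, v) = (1.000000, -0.500000), (du/dtau, dv/dtau) = (-1.500000, 2.000000); Gamma_uuu = 0.000000, Gamma_uuv = 0.333333, Gamma_uvv = 0.000000, Gamma_vuu = 0.000000, Gamma_vuv = 0.666667, Gamma_vvv = 0.000000; k1 = (-1.500000, 2.000000, 2.000000, 4.000000)
  k2: at (u, v) = (0.962500, -0.450000), (du/dtau, dv/dtau) = (-1.450000, 2.100000); Gamma_uuu = 0.000000, Gamma_uuv = 0.371896, Gamma_uvv = 0.000000, Gamma_vuu = 0.000000, Gamma_vuv = 0.650819, Gamma_vvv = 0.000000; k2 = (-1.450000, 2.100000, 2.264849, 3.963487)
  k3: at (u, v) = (0.963750, -0.447500), (du/dtau, dv/dtau) = (-1.443379, 2.099087); Gamma_uuu = 0.000000, Gamma_uuv = 0.372287, Gamma_uvv = 0.000000, Gamma_vuu = 0.000000, Gamma_vuv = 0.649396, Gamma_vvv = 0.000000; k3 = (-1.443379, 2.099087, 2.255893, 3.935054)
  k4: at (u, v) = (0.927831, -0.395046), (du/dtau, dv/dtau) = (-1.387205, 2.196753); Gamma_uuu = 0.000000, Gamma_uuv = 0.409627, Gamma_uvv = 0.000000, Gamma_vuu = 0.000000, Gamma_vuv = 0.628254, Gamma_vvv = 0.000000; k4 = (-1.387205, 2.196753, 2.496554, 3.829017)
  Y <- Y + (h/6)(k1 + 2k2 + 2k3 + k4): u = 0.9277, v = -0.3950, du/dtau = -1.3872, dv/dtau = 2.1969
step 2:
  k1: at (u, v) = (0.927717, -0.395042), (du/dtau, dv/dtau) = (-1.387183, 2.196884); Gamma_uuu = 0.000000, Gamma_uuv = 0.409687, Gamma_uvv = 0.000000, Gamma_vuu = 0.000000, Gamma_vuv = 0.628265, Gamma_vvv = 0.000000; k1 = (-1.387183, 2.196884, 2.497028, 3.829252)
  k2: at (u, v) = (0.893037, -0.340120), (du/dtau, dv/dtau) = (-1.324757, 2.292615); Gamma_uuu = 0.000000, Gamma_uuv = 0.444976, Gamma_uvv = 0.000000, Gamma_vuu = 0.000000, Gamma_vuv = 0.602200, Gamma_vvv = 0.000000; k2 = (-1.324757, 2.292615, 2.702924, 3.657957)
  k3: at (u, v) = (0.894598, -0.337727), (du/dtau, dv/dtau) = (-1.319610, 2.288333); Gamma_uuu = 0.000000, Gamma_uuv = 0.444804, Gamma_uvv = 0.000000, Gamma_vuu = 0.000000, Gamma_vuv = 0.600840, Gamma_vvv = 0.000000; k3 = (-1.319610, 2.288333, 2.686353, 3.628724)
  k4: at (u, v) = (0.861736, -0.280626), (du/dtau, dv/dtau) = (-1.252865, 2.378320); Gamma_uuu = 0.000000, Gamma_uuv = 0.476379, Gamma_uvv = 0.000000, Gamma_vuu = 0.000000, Gamma_vuv = 0.570653, Gamma_vvv = 0.000000; k4 = (-1.252865, 2.378320, 2.838946, 3.400765)
  Y <- Y + (h/6)(k1 + 2k2 + 2k3 + k4): u = 0.8616, v = -0.2806, du/dtau = -1.2529, dv/dtau = 2.3786

Answer: u = 0.8616, v = -0.2806, du/dtau = -1.2529, dv/dtau = 2.3786


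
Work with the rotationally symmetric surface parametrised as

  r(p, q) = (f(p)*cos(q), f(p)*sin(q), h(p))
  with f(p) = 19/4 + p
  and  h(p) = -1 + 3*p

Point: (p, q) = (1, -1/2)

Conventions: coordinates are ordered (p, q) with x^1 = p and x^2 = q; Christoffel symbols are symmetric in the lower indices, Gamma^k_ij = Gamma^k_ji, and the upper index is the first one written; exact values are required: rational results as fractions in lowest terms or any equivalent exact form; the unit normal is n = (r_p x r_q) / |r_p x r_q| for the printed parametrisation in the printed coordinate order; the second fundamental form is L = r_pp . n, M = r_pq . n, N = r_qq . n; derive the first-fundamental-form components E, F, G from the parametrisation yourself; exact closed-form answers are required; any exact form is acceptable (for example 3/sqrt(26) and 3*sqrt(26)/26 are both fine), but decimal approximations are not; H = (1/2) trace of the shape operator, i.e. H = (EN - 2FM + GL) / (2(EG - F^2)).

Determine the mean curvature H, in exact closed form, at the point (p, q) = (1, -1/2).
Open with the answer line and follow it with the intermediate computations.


Answer: H = 3*sqrt(10)/115

f = 23/4, f' = 1, f'' = 0, h' = 3, h'' = 0
E = 10, F = 0, G = 529/16; answer radicand W^2 = 10
unnormalised second-form numerators: l = 0, m = 0, n = 69/4; L = l/sqrt(10), and similarly M = m/sqrt(W^2), N = n/sqrt(W^2)
H = (E*n - 2*F*m + G*l) / (2*(EG - F^2)*sqrt(W^2)); E*n - 2*F*m + G*l = 345/2, EG - F^2 = 2645/8, so H = (6/23)/sqrt(10)


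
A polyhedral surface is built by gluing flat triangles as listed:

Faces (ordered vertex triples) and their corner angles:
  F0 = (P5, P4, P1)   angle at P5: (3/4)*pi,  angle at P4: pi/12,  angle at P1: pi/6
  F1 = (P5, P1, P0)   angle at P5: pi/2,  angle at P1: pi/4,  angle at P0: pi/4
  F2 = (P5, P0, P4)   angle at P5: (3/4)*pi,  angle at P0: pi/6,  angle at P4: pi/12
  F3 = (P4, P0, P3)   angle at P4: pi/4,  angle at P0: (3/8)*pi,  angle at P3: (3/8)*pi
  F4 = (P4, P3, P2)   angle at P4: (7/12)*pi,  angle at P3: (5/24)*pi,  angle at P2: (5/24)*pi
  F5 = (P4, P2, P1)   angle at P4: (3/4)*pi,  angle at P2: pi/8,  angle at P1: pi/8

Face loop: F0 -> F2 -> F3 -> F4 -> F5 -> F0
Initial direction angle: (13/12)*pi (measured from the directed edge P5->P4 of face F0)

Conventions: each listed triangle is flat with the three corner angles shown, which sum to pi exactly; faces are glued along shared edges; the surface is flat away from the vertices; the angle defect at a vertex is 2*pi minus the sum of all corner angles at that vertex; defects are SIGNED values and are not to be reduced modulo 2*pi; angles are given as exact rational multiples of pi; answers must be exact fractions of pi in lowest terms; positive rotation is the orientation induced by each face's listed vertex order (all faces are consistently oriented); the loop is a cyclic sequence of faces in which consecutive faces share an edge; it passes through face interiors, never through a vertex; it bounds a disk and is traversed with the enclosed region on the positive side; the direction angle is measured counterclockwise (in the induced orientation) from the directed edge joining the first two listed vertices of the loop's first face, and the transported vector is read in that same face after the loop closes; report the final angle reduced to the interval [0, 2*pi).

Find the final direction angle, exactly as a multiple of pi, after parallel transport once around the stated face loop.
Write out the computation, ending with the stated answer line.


enclosed vertex P4: corner angles sum to (7/4)*pi, defect = 2*pi - (7/4)*pi = pi/4
adding the enclosed defects to the starting angle (mod 2*pi, induced orientation) gives the holonomy
final angle = (13/12)*pi + pi/4 = (4/3)*pi (mod 2*pi)

Answer: final direction angle = (4/3)*pi


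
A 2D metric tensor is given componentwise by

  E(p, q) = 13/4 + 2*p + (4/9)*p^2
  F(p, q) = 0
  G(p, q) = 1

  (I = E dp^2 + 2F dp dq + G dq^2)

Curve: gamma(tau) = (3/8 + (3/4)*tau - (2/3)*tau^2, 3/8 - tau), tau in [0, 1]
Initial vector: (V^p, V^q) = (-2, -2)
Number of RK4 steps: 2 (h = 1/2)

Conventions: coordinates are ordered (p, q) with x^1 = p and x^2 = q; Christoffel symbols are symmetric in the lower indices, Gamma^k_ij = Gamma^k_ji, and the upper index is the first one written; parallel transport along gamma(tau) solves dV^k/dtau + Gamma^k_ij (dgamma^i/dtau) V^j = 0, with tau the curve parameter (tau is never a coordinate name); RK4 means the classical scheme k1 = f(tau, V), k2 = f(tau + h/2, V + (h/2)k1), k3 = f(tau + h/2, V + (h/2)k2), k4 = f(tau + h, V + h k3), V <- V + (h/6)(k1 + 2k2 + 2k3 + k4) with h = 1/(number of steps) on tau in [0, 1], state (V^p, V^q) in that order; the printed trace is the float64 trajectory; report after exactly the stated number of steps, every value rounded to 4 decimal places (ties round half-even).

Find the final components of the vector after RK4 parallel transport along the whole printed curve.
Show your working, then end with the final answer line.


gamma'(tau) = (3/4 - (4/3)*tau, -1); f(tau, V)^k = -Gamma^k_ij(gamma(tau)) gamma'^i(tau) V^j; h = 1/2; intermediate values shown to 6 dp
curve data and Christoffel symbols at the stage parameters:
  tau = 0.000000: gamma = (0.375000, 0.375000), gamma' = (0.750000, -1.000000); Gamma_ppp = 0.287179, Gamma_ppq = 0.000000, Gamma_pqq = 0.000000, Gamma_qpp = 0.000000, Gamma_qpq = 0.000000, Gamma_qqq = 0.000000
  tau = 0.250000: gamma = (0.520833, 0.125000), gamma' = (0.416667, -1.000000); Gamma_ppp = 0.279106, Gamma_ppq = 0.000000, Gamma_pqq = 0.000000, Gamma_qpp = 0.000000, Gamma_qpq = 0.000000, Gamma_qqq = 0.000000
  tau = 0.500000: gamma = (0.583333, -0.125000), gamma' = (0.083333, -1.000000); Gamma_ppp = 0.275676, Gamma_ppq = 0.000000, Gamma_pqq = 0.000000, Gamma_qpp = 0.000000, Gamma_qpq = 0.000000, Gamma_qqq = 0.000000
  tau = 0.750000: gamma = (0.562500, -0.375000), gamma' = (-0.250000, -1.000000); Gamma_ppp = 0.276817, Gamma_ppq = 0.000000, Gamma_pqq = 0.000000, Gamma_qpp = 0.000000, Gamma_qpq = 0.000000, Gamma_qqq = 0.000000
  tau = 1.000000: gamma = (0.458333, -0.625000), gamma' = (-0.583333, -1.000000); Gamma_ppp = 0.282558, Gamma_ppq = 0.000000, Gamma_pqq = 0.000000, Gamma_qpp = 0.000000, Gamma_qpq = 0.000000, Gamma_qqq = 0.000000
step 0: V^p = -2.0000, V^q = -2.0000
step 1: k1 = (0.430769, 0.000000), k2 = (0.220065, 0.000000), k3 = (0.226191, 0.000000), k4 = (0.043348, 0.000000); V <- V + (h/6)(k1 + 2k2 + 2k3 + k4): V^p = -1.8861, V^q = -2.0000
step 2: k1 = (0.043330, 0.000000), k2 = (-0.129777, 0.000000), k3 = (-0.132772, 0.000000), k4 = (-0.321821, 0.000000); V <- V + (h/6)(k1 + 2k2 + 2k3 + k4): V^p = -1.9531, V^q = -2.0000

Answer: V^p = -1.9531, V^q = -2.0000


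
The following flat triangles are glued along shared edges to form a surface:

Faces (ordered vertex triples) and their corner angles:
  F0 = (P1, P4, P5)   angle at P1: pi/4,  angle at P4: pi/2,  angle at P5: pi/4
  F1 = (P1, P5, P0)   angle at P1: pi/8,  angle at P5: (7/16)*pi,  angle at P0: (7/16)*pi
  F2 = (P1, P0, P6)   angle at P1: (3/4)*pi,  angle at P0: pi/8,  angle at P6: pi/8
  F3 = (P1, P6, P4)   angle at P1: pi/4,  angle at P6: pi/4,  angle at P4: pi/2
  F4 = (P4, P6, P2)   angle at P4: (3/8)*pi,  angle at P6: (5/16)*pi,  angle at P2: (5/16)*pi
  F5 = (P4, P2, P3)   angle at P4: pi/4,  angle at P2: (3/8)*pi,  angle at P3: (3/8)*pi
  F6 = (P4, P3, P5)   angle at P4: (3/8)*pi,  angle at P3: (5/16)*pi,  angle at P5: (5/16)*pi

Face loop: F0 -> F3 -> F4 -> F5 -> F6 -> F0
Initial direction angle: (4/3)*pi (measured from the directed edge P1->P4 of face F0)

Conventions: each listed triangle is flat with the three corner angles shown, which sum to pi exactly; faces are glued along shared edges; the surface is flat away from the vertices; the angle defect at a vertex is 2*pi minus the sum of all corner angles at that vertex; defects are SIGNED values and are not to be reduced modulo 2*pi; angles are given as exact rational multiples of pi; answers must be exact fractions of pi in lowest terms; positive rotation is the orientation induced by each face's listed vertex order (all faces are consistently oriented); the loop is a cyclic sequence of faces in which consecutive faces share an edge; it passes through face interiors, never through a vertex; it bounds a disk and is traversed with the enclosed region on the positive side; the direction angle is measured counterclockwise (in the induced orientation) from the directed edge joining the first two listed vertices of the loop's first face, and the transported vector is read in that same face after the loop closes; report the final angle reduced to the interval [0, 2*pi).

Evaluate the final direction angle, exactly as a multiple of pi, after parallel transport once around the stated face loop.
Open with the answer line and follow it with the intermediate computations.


Answer: final direction angle = (4/3)*pi

enclosed vertex P4: corner angles sum to 2*pi, defect = 2*pi - 2*pi = 0
summing the enclosed defects onto the initial angle, mod 2*pi in the induced orientation:
final angle = (4/3)*pi + 0 = (4/3)*pi (mod 2*pi)


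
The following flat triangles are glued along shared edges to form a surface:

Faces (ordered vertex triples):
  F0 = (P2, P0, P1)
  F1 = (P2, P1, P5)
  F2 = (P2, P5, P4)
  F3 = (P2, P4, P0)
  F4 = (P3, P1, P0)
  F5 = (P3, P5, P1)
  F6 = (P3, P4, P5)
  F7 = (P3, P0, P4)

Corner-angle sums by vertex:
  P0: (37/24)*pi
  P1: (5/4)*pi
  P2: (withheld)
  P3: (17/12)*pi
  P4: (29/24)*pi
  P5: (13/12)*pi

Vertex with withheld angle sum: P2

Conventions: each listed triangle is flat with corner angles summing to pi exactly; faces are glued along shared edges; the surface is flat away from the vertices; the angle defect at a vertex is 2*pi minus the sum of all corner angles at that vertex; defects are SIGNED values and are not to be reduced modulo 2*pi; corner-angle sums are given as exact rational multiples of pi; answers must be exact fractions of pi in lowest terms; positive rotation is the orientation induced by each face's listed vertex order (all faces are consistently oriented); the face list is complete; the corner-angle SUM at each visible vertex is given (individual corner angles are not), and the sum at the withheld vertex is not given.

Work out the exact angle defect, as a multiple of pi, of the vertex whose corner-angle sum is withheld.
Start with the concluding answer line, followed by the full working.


Answer: defect(P2) = pi/2

V = 6, E = 12, F = 8; chi = V - E + F = 2
Gauss-Bonnet: total defect = 2*pi*chi = 4*pi; visible defects sum to (7/2)*pi


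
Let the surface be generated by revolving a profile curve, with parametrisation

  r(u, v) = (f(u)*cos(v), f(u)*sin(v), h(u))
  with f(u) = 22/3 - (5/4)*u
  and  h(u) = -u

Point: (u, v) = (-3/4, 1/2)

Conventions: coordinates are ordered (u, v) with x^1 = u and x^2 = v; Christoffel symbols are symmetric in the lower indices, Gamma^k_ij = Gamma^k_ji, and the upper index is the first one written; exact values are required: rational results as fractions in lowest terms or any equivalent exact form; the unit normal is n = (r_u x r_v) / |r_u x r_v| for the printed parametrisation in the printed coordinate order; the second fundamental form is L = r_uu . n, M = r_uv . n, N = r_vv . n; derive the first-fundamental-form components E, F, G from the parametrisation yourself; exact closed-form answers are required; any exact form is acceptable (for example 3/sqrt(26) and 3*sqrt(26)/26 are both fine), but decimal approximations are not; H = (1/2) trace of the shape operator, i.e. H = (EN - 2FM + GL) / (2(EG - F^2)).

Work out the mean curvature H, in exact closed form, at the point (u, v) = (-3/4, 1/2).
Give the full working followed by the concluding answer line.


f = 397/48, f' = -5/4, f'' = 0, h' = -1, h'' = 0
E = 41/16, F = 0, G = 157609/2304; answer radicand W^2 = 41/16
unnormalised second-form numerators: l = 0, m = 0, n = -397/48; L = l/sqrt(41/16), and similarly M = m/sqrt(W^2), N = n/sqrt(W^2)
H = (E*n - 2*F*m + G*l) / (2*(EG - F^2)*sqrt(W^2)); E*n - 2*F*m + G*l = -16277/768, EG - F^2 = 6461969/36864, so H = (-24/397)/sqrt(41/16)

Answer: H = -96*sqrt(41)/16277


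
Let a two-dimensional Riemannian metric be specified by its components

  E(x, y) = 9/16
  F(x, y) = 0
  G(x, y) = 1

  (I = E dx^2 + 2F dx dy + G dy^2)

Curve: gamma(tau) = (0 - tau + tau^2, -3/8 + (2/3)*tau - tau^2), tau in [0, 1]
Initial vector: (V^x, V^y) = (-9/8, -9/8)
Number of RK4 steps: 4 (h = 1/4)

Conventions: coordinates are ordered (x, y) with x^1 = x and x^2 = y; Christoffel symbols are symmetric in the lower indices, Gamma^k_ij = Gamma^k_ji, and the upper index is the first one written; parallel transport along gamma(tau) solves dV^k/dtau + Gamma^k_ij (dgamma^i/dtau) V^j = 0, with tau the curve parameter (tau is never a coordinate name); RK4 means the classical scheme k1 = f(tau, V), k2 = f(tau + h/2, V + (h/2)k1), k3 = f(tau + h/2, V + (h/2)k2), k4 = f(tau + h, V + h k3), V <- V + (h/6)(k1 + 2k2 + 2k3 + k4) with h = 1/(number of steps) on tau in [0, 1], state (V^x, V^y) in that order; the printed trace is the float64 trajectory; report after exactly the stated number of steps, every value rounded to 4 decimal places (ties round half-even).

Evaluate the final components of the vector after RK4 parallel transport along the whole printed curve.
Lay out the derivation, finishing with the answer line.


gamma'(tau) = (-1 + 2*tau, 2/3 - 2*tau); f(tau, V)^k = -Gamma^k_ij(gamma(tau)) gamma'^i(tau) V^j; h = 1/4; intermediate values shown to 6 dp
curve data and Christoffel symbols at the stage parameters:
  tau = 0.000000: gamma = (0.000000, -0.375000), gamma' = (-1.000000, 0.666667); Gamma_xxx = 0.000000, Gamma_xxy = 0.000000, Gamma_xyy = 0.000000, Gamma_yxx = 0.000000, Gamma_yxy = 0.000000, Gamma_yyy = 0.000000
  tau = 0.125000: gamma = (-0.109375, -0.307292), gamma' = (-0.750000, 0.416667); Gamma_xxx = 0.000000, Gamma_xxy = 0.000000, Gamma_xyy = 0.000000, Gamma_yxx = 0.000000, Gamma_yxy = 0.000000, Gamma_yyy = 0.000000
  tau = 0.250000: gamma = (-0.187500, -0.270833), gamma' = (-0.500000, 0.166667); Gamma_xxx = 0.000000, Gamma_xxy = 0.000000, Gamma_xyy = 0.000000, Gamma_yxx = 0.000000, Gamma_yxy = 0.000000, Gamma_yyy = 0.000000
  tau = 0.375000: gamma = (-0.234375, -0.265625), gamma' = (-0.250000, -0.083333); Gamma_xxx = 0.000000, Gamma_xxy = 0.000000, Gamma_xyy = 0.000000, Gamma_yxx = 0.000000, Gamma_yxy = 0.000000, Gamma_yyy = 0.000000
  tau = 0.500000: gamma = (-0.250000, -0.291667), gamma' = (0.000000, -0.333333); Gamma_xxx = 0.000000, Gamma_xxy = 0.000000, Gamma_xyy = 0.000000, Gamma_yxx = 0.000000, Gamma_yxy = 0.000000, Gamma_yyy = 0.000000
  tau = 0.625000: gamma = (-0.234375, -0.348958), gamma' = (0.250000, -0.583333); Gamma_xxx = 0.000000, Gamma_xxy = 0.000000, Gamma_xyy = 0.000000, Gamma_yxx = 0.000000, Gamma_yxy = 0.000000, Gamma_yyy = 0.000000
  tau = 0.750000: gamma = (-0.187500, -0.437500), gamma' = (0.500000, -0.833333); Gamma_xxx = 0.000000, Gamma_xxy = 0.000000, Gamma_xyy = 0.000000, Gamma_yxx = 0.000000, Gamma_yxy = 0.000000, Gamma_yyy = 0.000000
  tau = 0.875000: gamma = (-0.109375, -0.557292), gamma' = (0.750000, -1.083333); Gamma_xxx = 0.000000, Gamma_xxy = 0.000000, Gamma_xyy = 0.000000, Gamma_yxx = 0.000000, Gamma_yxy = 0.000000, Gamma_yyy = 0.000000
  tau = 1.000000: gamma = (0.000000, -0.708333), gamma' = (1.000000, -1.333333); Gamma_xxx = 0.000000, Gamma_xxy = 0.000000, Gamma_xyy = 0.000000, Gamma_yxx = 0.000000, Gamma_yxy = 0.000000, Gamma_yyy = 0.000000
step 0: V^x = -1.1250, V^y = -1.1250
step 1: k1 = (0.000000, 0.000000), k2 = (0.000000, 0.000000), k3 = (0.000000, 0.000000), k4 = (0.000000, 0.000000); V <- V + (h/6)(k1 + 2k2 + 2k3 + k4): V^x = -1.1250, V^y = -1.1250
step 2: k1 = (0.000000, 0.000000), k2 = (0.000000, 0.000000), k3 = (0.000000, 0.000000), k4 = (0.000000, 0.000000); V <- V + (h/6)(k1 + 2k2 + 2k3 + k4): V^x = -1.1250, V^y = -1.1250
step 3: k1 = (0.000000, 0.000000), k2 = (0.000000, 0.000000), k3 = (0.000000, 0.000000), k4 = (0.000000, 0.000000); V <- V + (h/6)(k1 + 2k2 + 2k3 + k4): V^x = -1.1250, V^y = -1.1250
step 4: k1 = (0.000000, 0.000000), k2 = (0.000000, 0.000000), k3 = (0.000000, 0.000000), k4 = (0.000000, 0.000000); V <- V + (h/6)(k1 + 2k2 + 2k3 + k4): V^x = -1.1250, V^y = -1.1250

Answer: V^x = -1.1250, V^y = -1.1250


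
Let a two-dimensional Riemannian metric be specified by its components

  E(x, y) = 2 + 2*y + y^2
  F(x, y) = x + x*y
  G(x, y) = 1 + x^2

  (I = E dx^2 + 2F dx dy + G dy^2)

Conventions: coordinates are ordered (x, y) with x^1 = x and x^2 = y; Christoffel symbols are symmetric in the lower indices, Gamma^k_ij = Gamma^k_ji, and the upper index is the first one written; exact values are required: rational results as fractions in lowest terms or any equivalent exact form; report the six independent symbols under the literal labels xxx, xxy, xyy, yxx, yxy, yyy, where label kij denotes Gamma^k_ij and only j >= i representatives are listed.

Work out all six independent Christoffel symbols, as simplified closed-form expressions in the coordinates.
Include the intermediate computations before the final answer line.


E = 2 + 2*y + y^2; F = x + x*y; G = 1 + x^2
Gamma^k_ij = (1/2) g^{kl} (d_i g_jl + d_j g_il - d_l g_ij), with g^inv = (1/(EG-F^2)) [[G, -F], [-F, E]]
first partials: E_x = 0, E_y = 2 + 2*y, F_x = 1 + y, F_y = x, G_x = 2*x, G_y = 0
D = EG - F^2 = 2 + 2*y + y^2 + x^2
expanded: Gamma^x_xx = (G E_x - 2F F_x + F E_y)/(2D), Gamma^x_xy = (G E_y - F G_x)/(2D), Gamma^x_yy = (2G F_y - G G_x - F G_y)/(2D), Gamma^y_xx = (2E F_x - E E_y - F E_x)/(2D), Gamma^y_xy = (E G_x - F E_y)/(2D), Gamma^y_yy = (E G_y - 2F F_y + F G_x)/(2D); substitute and cancel common factors

Answer: Gamma_xxx = 0, Gamma_xxy = (y + 1)/(x^2 + y^2 + 2*y + 2), Gamma_xyy = 0, Gamma_yxx = 0, Gamma_yxy = x/(x^2 + y^2 + 2*y + 2), Gamma_yyy = 0


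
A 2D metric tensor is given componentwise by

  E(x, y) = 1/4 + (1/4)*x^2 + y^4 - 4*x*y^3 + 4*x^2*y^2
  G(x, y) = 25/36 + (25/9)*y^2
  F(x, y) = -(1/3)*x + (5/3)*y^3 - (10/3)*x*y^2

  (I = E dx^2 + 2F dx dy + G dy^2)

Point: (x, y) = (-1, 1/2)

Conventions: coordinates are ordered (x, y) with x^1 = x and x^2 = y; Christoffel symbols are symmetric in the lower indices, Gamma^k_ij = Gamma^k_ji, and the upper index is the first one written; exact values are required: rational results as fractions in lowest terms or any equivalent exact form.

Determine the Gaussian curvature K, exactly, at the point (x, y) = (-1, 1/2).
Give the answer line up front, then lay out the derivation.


Answer: K = -189216/34969

E = 33/16, F = 11/8, G = 25/18, EG - F^2 = 187/192 at the point
E_x = -3, E_y = 15/2, F_x = -7/6, F_y = 55/12, G_x = 0, G_y = 25/9
E_yy = 23, F_xy = -10/3, G_xx = 0
By Brioschi, K is (det M1 - det M2) divided by (EG - F^2) squared.
M1 = [[-E_yy/2 + F_xy - G_xx/2, E_x/2, F_x - E_y/2], [F_y - G_x/2, E, F], [G_y/2, F, G]] = [[-89/6, -3/2, -59/12], [55/12, 33/16, 11/8], [25/18, 11/8, 25/18]]; det M1 = -3157/128
M2 = [[0, E_y/2, G_x/2], [E_y/2, E, F], [G_x/2, F, G]] = [[0, 15/4, 0], [15/4, 33/16, 11/8], [0, 11/8, 25/18]]; det M2 = -625/32
det M1 - det M2 = -657/128; K = -657/128 / (187/192)^2 = -189216/34969


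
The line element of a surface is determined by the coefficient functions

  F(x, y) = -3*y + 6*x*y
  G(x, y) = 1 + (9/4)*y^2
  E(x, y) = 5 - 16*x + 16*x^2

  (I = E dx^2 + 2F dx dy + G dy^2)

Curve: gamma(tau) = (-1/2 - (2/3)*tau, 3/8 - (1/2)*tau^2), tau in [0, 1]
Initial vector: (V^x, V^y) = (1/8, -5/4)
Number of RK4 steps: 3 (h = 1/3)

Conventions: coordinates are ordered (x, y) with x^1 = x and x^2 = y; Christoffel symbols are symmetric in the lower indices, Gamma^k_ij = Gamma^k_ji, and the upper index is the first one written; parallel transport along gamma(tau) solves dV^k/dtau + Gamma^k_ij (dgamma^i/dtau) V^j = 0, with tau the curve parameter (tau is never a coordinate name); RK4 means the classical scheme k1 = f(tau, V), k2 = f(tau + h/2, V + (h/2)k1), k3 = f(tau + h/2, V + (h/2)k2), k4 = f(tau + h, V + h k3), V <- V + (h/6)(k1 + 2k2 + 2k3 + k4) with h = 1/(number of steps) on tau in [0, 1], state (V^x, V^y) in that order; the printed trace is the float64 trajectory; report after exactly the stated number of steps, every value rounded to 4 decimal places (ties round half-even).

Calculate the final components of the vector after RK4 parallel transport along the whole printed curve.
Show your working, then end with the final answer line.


gamma'(tau) = (-2/3, -tau); f(tau, V)^k = -Gamma^k_ij(gamma(tau)) gamma'^i(tau) V^j; h = 1/3; intermediate values shown to 6 dp
curve data and Christoffel symbols at the stage parameters:
  tau = 0.000000: gamma = (-0.500000, 0.375000), gamma' = (-0.666667, 0.000000); Gamma_xxx = -0.923979, Gamma_xxy = 0.000000, Gamma_xyy = -0.346492, Gamma_yxx = 0.129935, Gamma_yxy = 0.000000, Gamma_yyy = 0.048725
  tau = 0.166667: gamma = (-0.611111, 0.361111), gamma' = (-0.666667, -0.166667); Gamma_xxx = -0.844691, Gamma_xxy = 0.000000, Gamma_xyy = -0.316759, Gamma_yxx = 0.102947, Gamma_yxy = 0.000000, Gamma_yyy = 0.038605
  tau = 0.333333: gamma = (-0.722222, 0.319444), gamma' = (-0.666667, -0.333333); Gamma_xxx = -0.778150, Gamma_xxy = 0.000000, Gamma_xyy = -0.291806, Gamma_yxx = 0.076268, Gamma_yxy = 0.000000, Gamma_yyy = 0.028600
  tau = 0.500000: gamma = (-0.833333, 0.250000), gamma' = (-0.666667, -0.500000); Gamma_xxx = -0.721084, Gamma_xxy = 0.000000, Gamma_xyy = -0.270407, Gamma_yxx = 0.050701, Gamma_yxy = 0.000000, Gamma_yyy = 0.019013
  tau = 0.666667: gamma = (-0.944444, 0.152778), gamma' = (-0.666667, -0.666667); Gamma_xxx = -0.671147, Gamma_xxy = 0.000000, Gamma_xyy = -0.251680, Gamma_yxx = 0.026620, Gamma_yxy = 0.000000, Gamma_yyy = 0.009983
  tau = 0.833333: gamma = (-1.055556, 0.027778), gamma' = (-0.666667, -0.833333); Gamma_xxx = -0.626643, Gamma_xxy = 0.000000, Gamma_xyy = -0.234991, Gamma_yxx = 0.004196, Gamma_yxy = 0.000000, Gamma_yyy = 0.001574
  tau = 1.000000: gamma = (-1.166667, -0.125000), gamma' = (-0.666667, -1.000000); Gamma_xxx = -0.586343, Gamma_xxy = 0.000000, Gamma_xyy = -0.219879, Gamma_yxx = -0.016491, Gamma_yxy = 0.000000, Gamma_yyy = -0.006184
step 0: V^x = 0.1250, V^y = -1.2500
step 1: k1 = (-0.076998, 0.010828), k2 = (0.002732, -0.000333), k3 = (-0.004653, 0.000567), k4 = (0.057526, -0.005638); V <- V + (h/6)(k1 + 2k2 + 2k3 + k4): V^x = 0.1237, V^y = -1.2497
step 2: k1 = (0.057381, -0.005624), k2 = (0.105023, -0.007384), k3 = (0.101246, -0.007119), k4 = (0.139629, -0.005538); V <- V + (h/6)(k1 + 2k2 + 2k3 + k4): V^x = 0.1576, V^y = -1.2519
step 3: k1 = (0.139554, -0.005535), k2 = (0.169796, -0.001137), k3 = (0.167547, -0.001122), k4 = (0.191928, 0.005398); V <- V + (h/6)(k1 + 2k2 + 2k3 + k4): V^x = 0.2135, V^y = -1.2522

Answer: V^x = 0.2135, V^y = -1.2522
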